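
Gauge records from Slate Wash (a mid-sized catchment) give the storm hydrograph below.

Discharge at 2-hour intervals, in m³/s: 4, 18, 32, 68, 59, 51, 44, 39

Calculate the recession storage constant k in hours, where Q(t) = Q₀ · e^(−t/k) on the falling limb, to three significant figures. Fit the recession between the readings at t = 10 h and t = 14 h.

On the falling limb, Q drops from 51 to 39 m³/s between t = 10 h and t = 14 h (Δt = 4 h).
k = −Δt / ln(Q₂/Q₁) = −4 / ln(39/51) = 14.9 h.

k ≈ 14.9 h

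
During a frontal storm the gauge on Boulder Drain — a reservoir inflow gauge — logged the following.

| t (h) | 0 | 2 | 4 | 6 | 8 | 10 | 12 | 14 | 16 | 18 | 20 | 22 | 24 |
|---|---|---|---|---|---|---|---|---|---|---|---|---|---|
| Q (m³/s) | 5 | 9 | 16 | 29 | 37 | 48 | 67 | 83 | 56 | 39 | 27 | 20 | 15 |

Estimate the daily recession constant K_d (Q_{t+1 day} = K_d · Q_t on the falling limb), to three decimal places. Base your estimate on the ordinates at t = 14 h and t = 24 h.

Between t = 14 h and t = 24 h the flow falls from 83 to 15 m³/s over 5×2 h = 10 h.
Per-interval ratio K = (15/83)^(1/5) = 0.7102; K_d = K^(24/2) = 0.016.

K_d ≈ 0.016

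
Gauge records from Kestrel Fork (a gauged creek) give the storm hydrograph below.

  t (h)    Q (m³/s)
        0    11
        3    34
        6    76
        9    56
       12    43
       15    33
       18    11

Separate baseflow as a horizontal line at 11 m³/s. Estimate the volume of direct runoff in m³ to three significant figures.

Direct-runoff ordinates (Q − Q_b): 0.0, 23.0, 65.0, 45.0, 32.0, 22.0, 0.0 m³/s.
ΣQ_DR = 187.0 m³/s.
With Δt = 3 h = 10800 s, V = ΣQ_DR · Δt = 187.0 × 10800 = 2.02 × 10^6 m³.

V ≈ 2.02 × 10^6 m³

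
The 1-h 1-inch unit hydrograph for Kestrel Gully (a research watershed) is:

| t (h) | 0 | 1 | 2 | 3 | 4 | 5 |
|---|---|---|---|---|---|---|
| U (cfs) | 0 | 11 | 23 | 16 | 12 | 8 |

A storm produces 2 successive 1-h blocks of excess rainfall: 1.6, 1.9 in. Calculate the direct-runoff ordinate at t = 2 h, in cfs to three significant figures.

By discrete convolution, Q_j = Σ (P_i / 1 in) · U_{j−i}.
At t = 2 h (j=2): Q = (1.6/1)·23 + (1.9/1)·11 = 57.7 cfs.

Q ≈ 57.7 cfs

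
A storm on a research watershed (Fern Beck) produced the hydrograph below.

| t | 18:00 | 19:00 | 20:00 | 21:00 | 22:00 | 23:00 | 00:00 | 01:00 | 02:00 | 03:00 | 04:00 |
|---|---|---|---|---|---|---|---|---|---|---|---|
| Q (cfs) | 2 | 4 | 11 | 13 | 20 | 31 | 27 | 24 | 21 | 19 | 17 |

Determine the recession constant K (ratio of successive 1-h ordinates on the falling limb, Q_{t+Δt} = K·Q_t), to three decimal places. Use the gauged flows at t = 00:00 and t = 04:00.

Using the recession-limb readings at t = 00:00 and t = 04:00: Q falls from 27 to 17 cfs over 4 intervals.
K = (Q₂/Q₁)^(1/4) = (17/27)^(1/4) = 0.891.

K ≈ 0.891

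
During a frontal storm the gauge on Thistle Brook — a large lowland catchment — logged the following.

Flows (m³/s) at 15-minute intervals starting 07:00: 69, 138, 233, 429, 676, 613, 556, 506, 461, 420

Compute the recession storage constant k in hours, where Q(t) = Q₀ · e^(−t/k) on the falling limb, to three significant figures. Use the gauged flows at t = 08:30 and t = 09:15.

On the falling limb, Q drops from 556 to 420 m³/s between t = 08:30 and t = 09:15 (Δt = 0.75 h).
k = −Δt / ln(Q₂/Q₁) = −0.75 / ln(420/556) = 2.67 h.

k ≈ 2.67 h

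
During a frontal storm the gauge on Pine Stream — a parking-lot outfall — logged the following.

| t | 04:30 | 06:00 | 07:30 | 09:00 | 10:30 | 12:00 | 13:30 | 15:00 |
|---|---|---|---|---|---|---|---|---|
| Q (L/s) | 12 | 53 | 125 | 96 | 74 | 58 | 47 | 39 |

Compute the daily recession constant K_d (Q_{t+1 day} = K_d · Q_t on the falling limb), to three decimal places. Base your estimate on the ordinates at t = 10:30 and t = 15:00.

Between t = 10:30 and t = 15:00 the flow falls from 74 to 39 L/s over 3×1.5 h = 4.5 h.
Per-interval ratio K = (39/74)^(1/3) = 0.8078; K_d = K^(24/1.5) = 0.033.

K_d ≈ 0.033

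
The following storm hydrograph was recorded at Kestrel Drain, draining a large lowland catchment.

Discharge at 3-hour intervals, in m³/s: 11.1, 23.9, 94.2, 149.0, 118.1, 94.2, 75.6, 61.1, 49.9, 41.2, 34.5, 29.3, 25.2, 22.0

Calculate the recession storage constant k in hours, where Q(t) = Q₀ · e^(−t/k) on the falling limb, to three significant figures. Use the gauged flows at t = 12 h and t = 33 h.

On the falling limb, Q drops from 118.1 to 29.3 m³/s between t = 12 h and t = 33 h (Δt = 21 h).
k = −Δt / ln(Q₂/Q₁) = −21 / ln(29.3/118.1) = 15.1 h.

k ≈ 15.1 h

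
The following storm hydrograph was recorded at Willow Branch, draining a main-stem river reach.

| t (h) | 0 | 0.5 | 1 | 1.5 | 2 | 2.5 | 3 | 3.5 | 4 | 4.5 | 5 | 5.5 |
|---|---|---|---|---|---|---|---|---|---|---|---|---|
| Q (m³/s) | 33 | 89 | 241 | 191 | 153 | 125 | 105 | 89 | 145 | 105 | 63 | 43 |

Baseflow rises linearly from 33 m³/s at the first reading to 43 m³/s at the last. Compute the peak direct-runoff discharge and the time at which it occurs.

Subtracting baseflow gives direct-runoff ordinates: 0.00, 55.09, 206.18, 155.27, 116.36, 87.45, 66.55, 49.64, 104.73, 63.82, 20.91, 0.00 m³/s.
The maximum is 206.18 m³/s, occurring at the reading for t = 1 h.

Q_p = 206.18 m³/s at t = 1 h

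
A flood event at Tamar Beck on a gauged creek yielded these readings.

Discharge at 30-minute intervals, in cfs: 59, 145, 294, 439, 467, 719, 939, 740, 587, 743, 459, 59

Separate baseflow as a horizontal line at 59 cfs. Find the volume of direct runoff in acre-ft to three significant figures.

V ≈ 204 acre-ft

Direct-runoff ordinates (Q − Q_b): 0.0, 86.0, 235.0, 380.0, 408.0, 660.0, 880.0, 681.0, 528.0, 684.0, 400.0, 0.0 cfs.
ΣQ_DR = 4942 cfs.
With Δt = 0.5 h = 1800 s, V = ΣQ_DR · Δt = 4942 × 1800 = 8.90 × 10^6 ft³ = 204 acre-ft.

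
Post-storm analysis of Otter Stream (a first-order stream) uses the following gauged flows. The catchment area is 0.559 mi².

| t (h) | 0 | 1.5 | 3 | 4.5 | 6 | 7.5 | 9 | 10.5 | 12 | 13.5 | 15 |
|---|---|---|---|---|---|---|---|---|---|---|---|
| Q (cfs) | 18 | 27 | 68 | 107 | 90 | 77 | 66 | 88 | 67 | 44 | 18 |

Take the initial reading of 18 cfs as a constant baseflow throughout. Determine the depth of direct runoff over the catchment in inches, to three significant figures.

Direct runoff: 0.0, 9.0, 50.0, 89.0, 72.0, 59.0, 48.0, 70.0, 49.0, 26.0, 0.0 cfs; ΣQ_DR = 472.0 cfs.
V = ΣQ_DR · Δt = 472.0 × 5400 s = 2.549 × 10^6 ft³.
Over A = 0.559 mi², depth = V / A = 1.96 in.

d ≈ 1.96 in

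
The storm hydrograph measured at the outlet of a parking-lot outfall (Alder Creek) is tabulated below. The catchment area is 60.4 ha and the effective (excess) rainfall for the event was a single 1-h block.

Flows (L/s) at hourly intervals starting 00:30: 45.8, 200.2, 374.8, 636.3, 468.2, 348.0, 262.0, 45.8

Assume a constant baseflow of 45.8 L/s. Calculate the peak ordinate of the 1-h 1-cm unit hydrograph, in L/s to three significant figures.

Direct runoff: 0.0, 154.4, 329.0, 590.5, 422.4, 302.2, 216.2, 0.0 L/s; ΣQ_DR = 2015 L/s, peak = 590.5 L/s.
Runoff depth d = ΣQ_DR·Δt / A = 2015 × 3600 / (60.4 ha) = 12.01 mm.
The 1-cm UH is the DRH scaled by (10 mm)/d, so U_p = 590.5 × 10/12.01 = 492 L/s.

U_p ≈ 492 L/s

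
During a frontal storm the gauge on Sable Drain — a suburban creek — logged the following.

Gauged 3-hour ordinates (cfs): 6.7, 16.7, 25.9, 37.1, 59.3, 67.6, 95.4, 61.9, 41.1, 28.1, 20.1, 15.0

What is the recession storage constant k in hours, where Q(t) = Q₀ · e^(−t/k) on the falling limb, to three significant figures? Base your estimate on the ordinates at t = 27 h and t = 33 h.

k ≈ 9.56 h

On the falling limb, Q drops from 28.1 to 15.0 cfs between t = 27 h and t = 33 h (Δt = 6 h).
k = −Δt / ln(Q₂/Q₁) = −6 / ln(15.0/28.1) = 9.56 h.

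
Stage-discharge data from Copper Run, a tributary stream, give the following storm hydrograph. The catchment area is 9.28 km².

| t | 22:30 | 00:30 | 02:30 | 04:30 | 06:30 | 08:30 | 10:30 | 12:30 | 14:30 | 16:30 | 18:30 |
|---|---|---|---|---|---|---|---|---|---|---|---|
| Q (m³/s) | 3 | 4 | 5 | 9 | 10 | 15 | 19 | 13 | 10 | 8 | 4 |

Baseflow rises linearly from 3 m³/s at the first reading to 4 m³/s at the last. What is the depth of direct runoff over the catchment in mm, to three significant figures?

d ≈ 47.7 mm

Direct runoff: 0.00, 0.90, 1.80, 5.70, 6.60, 11.50, 15.40, 9.30, 6.20, 4.10, 0.00 m³/s; ΣQ_DR = 61.50 m³/s.
V = ΣQ_DR · Δt = 61.50 × 7200 s = 4.428 × 10^5 m³.
Over A = 9.28 km², depth = V / A = 47.7 mm.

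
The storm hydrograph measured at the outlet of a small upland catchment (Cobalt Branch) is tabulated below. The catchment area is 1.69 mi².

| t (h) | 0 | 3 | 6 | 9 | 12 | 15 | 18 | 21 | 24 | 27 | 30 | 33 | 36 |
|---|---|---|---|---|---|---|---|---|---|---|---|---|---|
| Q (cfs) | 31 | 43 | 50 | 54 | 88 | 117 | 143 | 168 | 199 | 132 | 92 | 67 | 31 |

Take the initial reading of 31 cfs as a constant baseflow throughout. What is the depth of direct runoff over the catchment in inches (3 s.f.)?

d ≈ 2.23 in

Direct runoff: 0.0, 12.0, 19.0, 23.0, 57.0, 86.0, 112.0, 137.0, 168.0, 101.0, 61.0, 36.0, 0.0 cfs; ΣQ_DR = 812.0 cfs.
V = ΣQ_DR · Δt = 812.0 × 10800 s = 8.770 × 10^6 ft³.
Over A = 1.69 mi², depth = V / A = 2.23 in.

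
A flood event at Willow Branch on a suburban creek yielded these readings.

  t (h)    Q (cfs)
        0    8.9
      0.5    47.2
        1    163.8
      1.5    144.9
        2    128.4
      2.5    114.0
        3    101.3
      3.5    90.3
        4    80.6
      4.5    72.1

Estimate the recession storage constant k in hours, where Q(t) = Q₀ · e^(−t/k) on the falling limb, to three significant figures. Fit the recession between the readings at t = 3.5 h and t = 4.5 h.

k ≈ 4.44 h

On the falling limb, Q drops from 90.3 to 72.1 cfs between t = 3.5 h and t = 4.5 h (Δt = 1 h).
k = −Δt / ln(Q₂/Q₁) = −1 / ln(72.1/90.3) = 4.44 h.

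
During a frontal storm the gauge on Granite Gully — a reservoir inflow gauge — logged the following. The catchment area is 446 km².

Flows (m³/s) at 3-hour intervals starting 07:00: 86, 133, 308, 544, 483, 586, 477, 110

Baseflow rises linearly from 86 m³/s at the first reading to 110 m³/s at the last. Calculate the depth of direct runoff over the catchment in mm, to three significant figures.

Direct runoff: 0.00, 43.57, 215.14, 447.71, 383.29, 482.86, 370.43, 0.00 m³/s; ΣQ_DR = 1943 m³/s.
V = ΣQ_DR · Δt = 1943 × 10800 s = 2.098 × 10^7 m³.
Over A = 446 km², depth = V / A = 47.1 mm.

d ≈ 47.1 mm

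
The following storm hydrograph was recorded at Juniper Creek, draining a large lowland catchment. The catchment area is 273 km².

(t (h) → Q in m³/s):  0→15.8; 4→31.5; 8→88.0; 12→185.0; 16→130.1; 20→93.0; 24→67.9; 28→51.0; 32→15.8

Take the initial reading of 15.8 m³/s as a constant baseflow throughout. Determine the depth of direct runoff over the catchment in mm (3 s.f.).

Direct runoff: 0.0, 15.7, 72.2, 169.2, 114.3, 77.2, 52.1, 35.2, 0.0 m³/s; ΣQ_DR = 535.9 m³/s.
V = ΣQ_DR · Δt = 535.9 × 14400 s = 7.717 × 10^6 m³.
Over A = 273 km², depth = V / A = 28.3 mm.

d ≈ 28.3 mm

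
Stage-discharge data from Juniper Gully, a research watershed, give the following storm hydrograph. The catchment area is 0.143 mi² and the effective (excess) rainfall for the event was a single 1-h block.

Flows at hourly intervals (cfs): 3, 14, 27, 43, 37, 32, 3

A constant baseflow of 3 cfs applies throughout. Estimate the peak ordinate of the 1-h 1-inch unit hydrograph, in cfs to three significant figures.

U_p ≈ 26.7 cfs

Direct runoff: 0.0, 11.0, 24.0, 40.0, 34.0, 29.0, 0.0 cfs; ΣQ_DR = 138.0 cfs, peak = 40.0 cfs.
Runoff depth d = ΣQ_DR·Δt / A = 138.0 × 3600 / (0.143 mi²) = 1.495 in.
The 1-inch UH is the DRH scaled by (1 in)/d, so U_p = 40.0 × 1/1.495 = 26.7 cfs.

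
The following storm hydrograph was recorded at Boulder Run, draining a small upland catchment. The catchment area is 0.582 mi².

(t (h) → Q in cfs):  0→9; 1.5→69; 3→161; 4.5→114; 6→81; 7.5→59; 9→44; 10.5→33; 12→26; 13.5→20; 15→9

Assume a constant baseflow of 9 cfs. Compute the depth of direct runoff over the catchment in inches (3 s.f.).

Direct runoff: 0.0, 60.0, 152.0, 105.0, 72.0, 50.0, 35.0, 24.0, 17.0, 11.0, 0.0 cfs; ΣQ_DR = 526.0 cfs.
V = ΣQ_DR · Δt = 526.0 × 5400 s = 2.840 × 10^6 ft³.
Over A = 0.582 mi², depth = V / A = 2.10 in.

d ≈ 2.10 in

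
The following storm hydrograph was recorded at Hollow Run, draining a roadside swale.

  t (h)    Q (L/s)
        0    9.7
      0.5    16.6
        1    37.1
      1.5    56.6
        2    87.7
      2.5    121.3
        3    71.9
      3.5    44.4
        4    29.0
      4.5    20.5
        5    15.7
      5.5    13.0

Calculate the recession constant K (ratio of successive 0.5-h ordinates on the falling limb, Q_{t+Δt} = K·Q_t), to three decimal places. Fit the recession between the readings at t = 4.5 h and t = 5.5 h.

Using the recession-limb readings at t = 4.5 h and t = 5.5 h: Q falls from 20.5 to 13.0 L/s over 2 intervals.
K = (Q₂/Q₁)^(1/2) = (13.0/20.5)^(1/2) = 0.796.

K ≈ 0.796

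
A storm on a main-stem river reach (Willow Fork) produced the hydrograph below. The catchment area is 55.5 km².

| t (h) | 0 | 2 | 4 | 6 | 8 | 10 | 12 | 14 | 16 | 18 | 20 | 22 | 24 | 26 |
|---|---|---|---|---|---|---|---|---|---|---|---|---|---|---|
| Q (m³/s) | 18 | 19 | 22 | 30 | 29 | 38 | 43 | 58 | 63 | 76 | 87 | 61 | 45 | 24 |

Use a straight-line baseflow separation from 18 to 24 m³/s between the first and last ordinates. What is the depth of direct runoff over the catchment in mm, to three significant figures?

d ≈ 41.4 mm

Direct runoff: 0.00, 0.54, 3.08, 10.62, 9.15, 17.69, 22.23, 36.77, 41.31, 53.85, 64.38, 37.92, 21.46, 0.00 m³/s; ΣQ_DR = 319.0 m³/s.
V = ΣQ_DR · Δt = 319.0 × 7200 s = 2.297 × 10^6 m³.
Over A = 55.5 km², depth = V / A = 41.4 mm.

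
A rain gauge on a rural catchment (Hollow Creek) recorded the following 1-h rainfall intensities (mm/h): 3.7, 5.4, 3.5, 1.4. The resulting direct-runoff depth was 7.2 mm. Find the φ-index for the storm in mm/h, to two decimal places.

Only the 3 blocks with intensity above φ contribute runoff: 3.7, 5.4, 3.5 mm/h.
Σ(I−φ)·Δt = d  ⇒  (3.7+5.4+3.5 − 3φ)·1 = 7.2
φ = (12.60 − 7.2/1) / 3 = 1.80 mm/h.

φ ≈ 1.80 mm/h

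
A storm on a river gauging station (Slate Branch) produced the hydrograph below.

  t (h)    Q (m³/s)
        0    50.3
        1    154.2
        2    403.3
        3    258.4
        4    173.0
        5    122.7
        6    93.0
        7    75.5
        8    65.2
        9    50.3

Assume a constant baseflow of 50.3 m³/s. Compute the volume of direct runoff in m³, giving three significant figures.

V ≈ 3.39 × 10^6 m³

Direct-runoff ordinates (Q − Q_b): 0.0, 103.9, 353.0, 208.1, 122.7, 72.4, 42.7, 25.2, 14.9, 0.0 m³/s.
ΣQ_DR = 942.9 m³/s.
With Δt = 1 h = 3600 s, V = ΣQ_DR · Δt = 942.9 × 3600 = 3.39 × 10^6 m³.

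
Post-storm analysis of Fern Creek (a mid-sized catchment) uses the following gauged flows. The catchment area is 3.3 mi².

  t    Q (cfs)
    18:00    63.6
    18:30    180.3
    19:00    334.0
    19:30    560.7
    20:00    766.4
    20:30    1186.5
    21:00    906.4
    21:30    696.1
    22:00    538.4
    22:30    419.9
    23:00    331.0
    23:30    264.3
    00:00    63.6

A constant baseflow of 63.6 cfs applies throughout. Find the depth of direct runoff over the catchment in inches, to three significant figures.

Direct runoff: 0.0, 116.7, 270.4, 497.1, 702.8, 1122.9, 842.8, 632.5, 474.8, 356.3, 267.4, 200.7, 0.0 cfs; ΣQ_DR = 5484 cfs.
V = ΣQ_DR · Δt = 5484 × 1800 s = 9.872 × 10^6 ft³.
Over A = 3.3 mi², depth = V / A = 1.29 in.

d ≈ 1.29 in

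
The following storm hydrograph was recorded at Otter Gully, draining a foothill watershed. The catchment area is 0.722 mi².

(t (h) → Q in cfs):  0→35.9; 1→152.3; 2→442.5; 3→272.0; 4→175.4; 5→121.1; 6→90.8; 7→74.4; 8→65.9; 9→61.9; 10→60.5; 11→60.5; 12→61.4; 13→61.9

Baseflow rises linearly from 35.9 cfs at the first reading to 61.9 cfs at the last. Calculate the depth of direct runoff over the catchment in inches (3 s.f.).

Direct runoff: 0.00, 114.40, 402.60, 230.10, 131.50, 75.20, 42.90, 24.50, 14.00, 8.00, 4.60, 2.60, 1.50, 0.00 cfs; ΣQ_DR = 1052 cfs.
V = ΣQ_DR · Δt = 1052 × 3600 s = 3.787 × 10^6 ft³.
Over A = 0.722 mi², depth = V / A = 2.26 in.

d ≈ 2.26 in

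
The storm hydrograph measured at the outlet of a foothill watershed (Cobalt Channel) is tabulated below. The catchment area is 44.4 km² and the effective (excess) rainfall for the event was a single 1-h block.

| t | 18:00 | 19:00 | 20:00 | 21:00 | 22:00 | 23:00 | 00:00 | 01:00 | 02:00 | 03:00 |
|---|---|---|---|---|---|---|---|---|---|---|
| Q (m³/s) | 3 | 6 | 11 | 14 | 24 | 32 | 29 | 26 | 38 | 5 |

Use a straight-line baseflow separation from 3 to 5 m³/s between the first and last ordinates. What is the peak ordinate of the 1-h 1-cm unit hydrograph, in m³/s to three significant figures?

U_p ≈ 27.7 m³/s

Direct runoff: 0.00, 2.78, 7.56, 10.33, 20.11, 27.89, 24.67, 21.44, 33.22, 0.00 m³/s; ΣQ_DR = 148.0 m³/s, peak = 33.22 m³/s.
Runoff depth d = ΣQ_DR·Δt / A = 148.0 × 3600 / (44.4 km²) = 12.00 mm.
The 1-cm UH is the DRH scaled by (10 mm)/d, so U_p = 33.22 × 10/12.00 = 27.7 m³/s.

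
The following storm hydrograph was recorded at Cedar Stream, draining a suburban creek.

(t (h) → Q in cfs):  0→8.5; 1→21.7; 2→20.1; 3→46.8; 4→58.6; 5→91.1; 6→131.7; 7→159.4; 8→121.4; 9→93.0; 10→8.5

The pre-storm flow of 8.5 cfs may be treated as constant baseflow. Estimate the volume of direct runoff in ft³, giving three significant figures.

Direct-runoff ordinates (Q − Q_b): 0.0, 13.2, 11.6, 38.3, 50.1, 82.6, 123.2, 150.9, 112.9, 84.5, 0.0 cfs.
ΣQ_DR = 667.3 cfs.
With Δt = 1 h = 3600 s, V = ΣQ_DR · Δt = 667.3 × 3600 = 2.40 × 10^6 ft³.

V ≈ 2.40 × 10^6 ft³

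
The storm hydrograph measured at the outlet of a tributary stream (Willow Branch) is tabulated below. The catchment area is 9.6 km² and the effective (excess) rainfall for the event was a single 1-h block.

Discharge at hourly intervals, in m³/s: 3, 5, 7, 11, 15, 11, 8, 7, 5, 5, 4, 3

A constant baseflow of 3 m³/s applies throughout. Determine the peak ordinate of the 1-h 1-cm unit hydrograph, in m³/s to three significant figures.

U_p ≈ 6.67 m³/s

Direct runoff: 0.0, 2.0, 4.0, 8.0, 12.0, 8.0, 5.0, 4.0, 2.0, 2.0, 1.0, 0.0 m³/s; ΣQ_DR = 48.00 m³/s, peak = 12.0 m³/s.
Runoff depth d = ΣQ_DR·Δt / A = 48.00 × 3600 / (9.6 km²) = 18.00 mm.
The 1-cm UH is the DRH scaled by (10 mm)/d, so U_p = 12.0 × 10/18.00 = 6.67 m³/s.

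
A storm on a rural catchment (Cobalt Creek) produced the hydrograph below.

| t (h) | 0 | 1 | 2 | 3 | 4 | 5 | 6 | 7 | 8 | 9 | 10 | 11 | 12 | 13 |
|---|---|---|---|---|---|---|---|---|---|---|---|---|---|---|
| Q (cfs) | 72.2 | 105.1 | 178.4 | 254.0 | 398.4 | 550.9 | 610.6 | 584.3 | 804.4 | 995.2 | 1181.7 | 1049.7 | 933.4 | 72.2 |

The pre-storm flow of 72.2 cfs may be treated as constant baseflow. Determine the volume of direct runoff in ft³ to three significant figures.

Direct-runoff ordinates (Q − Q_b): 0.0, 32.9, 106.2, 181.8, 326.2, 478.7, 538.4, 512.1, 732.2, 923.0, 1109.5, 977.5, 861.2, 0.0 cfs.
ΣQ_DR = 6780 cfs.
With Δt = 1 h = 3600 s, V = ΣQ_DR · Δt = 6780 × 3600 = 2.44 × 10^7 ft³.

V ≈ 2.44 × 10^7 ft³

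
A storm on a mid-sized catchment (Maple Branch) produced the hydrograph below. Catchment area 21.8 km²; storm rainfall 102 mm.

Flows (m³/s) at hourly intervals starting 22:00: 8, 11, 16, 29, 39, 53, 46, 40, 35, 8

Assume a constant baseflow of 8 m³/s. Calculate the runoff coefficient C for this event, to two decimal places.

C ≈ 0.33

ΣQ_DR = 205.0 m³/s; V = ΣQ_DR·Δt = 7.380 × 10^5 m³.
Runoff depth d = V / A = 33.85 mm.
C = d / P = 33.85 / 102 = 0.33.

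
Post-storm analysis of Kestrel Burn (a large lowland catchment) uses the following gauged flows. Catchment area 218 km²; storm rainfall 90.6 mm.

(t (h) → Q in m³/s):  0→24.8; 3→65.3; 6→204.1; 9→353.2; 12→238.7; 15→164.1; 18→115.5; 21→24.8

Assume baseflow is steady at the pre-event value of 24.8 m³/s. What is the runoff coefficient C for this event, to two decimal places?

C ≈ 0.54

ΣQ_DR = 992.1 m³/s; V = ΣQ_DR·Δt = 1.071 × 10^7 m³.
Runoff depth d = V / A = 49.15 mm.
C = d / P = 49.15 / 90.6 = 0.54.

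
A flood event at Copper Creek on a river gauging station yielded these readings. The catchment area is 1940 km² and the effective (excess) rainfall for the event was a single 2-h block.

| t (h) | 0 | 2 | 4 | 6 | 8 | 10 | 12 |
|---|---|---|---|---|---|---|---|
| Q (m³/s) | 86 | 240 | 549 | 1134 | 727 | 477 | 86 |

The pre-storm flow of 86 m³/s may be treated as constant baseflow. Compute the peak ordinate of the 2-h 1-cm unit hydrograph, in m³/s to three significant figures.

Direct runoff: 0.0, 154.0, 463.0, 1048.0, 641.0, 391.0, 0.0 m³/s; ΣQ_DR = 2697 m³/s, peak = 1048.0 m³/s.
Runoff depth d = ΣQ_DR·Δt / A = 2697 × 7200 / (1940 km²) = 10.01 mm.
The 1-cm UH is the DRH scaled by (10 mm)/d, so U_p = 1048.0 × 10/10.01 = 1050 m³/s.

U_p ≈ 1050 m³/s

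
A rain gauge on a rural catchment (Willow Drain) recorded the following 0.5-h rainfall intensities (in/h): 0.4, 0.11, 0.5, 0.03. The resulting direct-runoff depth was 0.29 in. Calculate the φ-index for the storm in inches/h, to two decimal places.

φ ≈ 0.16 in/h

Only the 2 blocks with intensity above φ contribute runoff: 0.4, 0.5 in/h.
Σ(I−φ)·Δt = d  ⇒  (0.4+0.5 − 2φ)·0.5 = 0.29
φ = (0.9000 − 0.29/0.5) / 2 = 0.16 in/h.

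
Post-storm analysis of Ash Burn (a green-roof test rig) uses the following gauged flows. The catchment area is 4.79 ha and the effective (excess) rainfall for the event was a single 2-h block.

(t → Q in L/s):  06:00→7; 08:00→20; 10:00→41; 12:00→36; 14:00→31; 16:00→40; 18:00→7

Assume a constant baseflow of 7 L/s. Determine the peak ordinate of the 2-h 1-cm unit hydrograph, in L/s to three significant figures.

U_p ≈ 17.0 L/s

Direct runoff: 0.0, 13.0, 34.0, 29.0, 24.0, 33.0, 0.0 L/s; ΣQ_DR = 133.0 L/s, peak = 34.0 L/s.
Runoff depth d = ΣQ_DR·Δt / A = 133.0 × 7200 / (4.79 ha) = 19.99 mm.
The 1-cm UH is the DRH scaled by (10 mm)/d, so U_p = 34.0 × 10/19.99 = 17.0 L/s.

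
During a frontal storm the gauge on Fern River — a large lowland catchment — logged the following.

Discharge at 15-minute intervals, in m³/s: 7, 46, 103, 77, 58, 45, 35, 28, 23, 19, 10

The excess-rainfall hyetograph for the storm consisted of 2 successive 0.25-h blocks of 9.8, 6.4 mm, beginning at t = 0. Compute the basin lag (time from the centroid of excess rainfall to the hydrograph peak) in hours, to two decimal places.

t_L ≈ 0.28 h

Centroid of excess rainfall: t_c = Σ P_i·t̄_i / ΣP_i = 0.2238 h (block centres at 0.125, 0.375 h).
Hydrograph peak occurs at t = 0.5 h, so basin lag t_L = 0.5 − 0.2238 = 0.28 h.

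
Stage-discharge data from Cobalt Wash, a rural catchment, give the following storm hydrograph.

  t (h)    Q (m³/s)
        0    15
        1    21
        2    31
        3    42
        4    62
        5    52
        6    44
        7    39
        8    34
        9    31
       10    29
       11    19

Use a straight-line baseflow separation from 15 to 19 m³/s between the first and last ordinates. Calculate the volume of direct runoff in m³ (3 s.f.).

V ≈ 7.74 × 10^5 m³

Direct-runoff ordinates (Q − Q_b): 0.00, 5.64, 15.27, 25.91, 45.55, 35.18, 26.82, 21.45, 16.09, 12.73, 10.36, 0.00 m³/s.
ΣQ_DR = 215.0 m³/s.
With Δt = 1 h = 3600 s, V = ΣQ_DR · Δt = 215.0 × 3600 = 7.74 × 10^5 m³.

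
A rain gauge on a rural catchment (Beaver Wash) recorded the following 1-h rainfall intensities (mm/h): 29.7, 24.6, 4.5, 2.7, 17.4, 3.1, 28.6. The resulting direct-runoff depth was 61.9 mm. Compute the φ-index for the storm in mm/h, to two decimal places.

φ ≈ 9.60 mm/h

Only the 4 blocks with intensity above φ contribute runoff: 29.7, 24.6, 17.4, 28.6 mm/h.
Σ(I−φ)·Δt = d  ⇒  (29.7+24.6+17.4+28.6 − 4φ)·1 = 61.9
φ = (100.3 − 61.9/1) / 4 = 9.60 mm/h.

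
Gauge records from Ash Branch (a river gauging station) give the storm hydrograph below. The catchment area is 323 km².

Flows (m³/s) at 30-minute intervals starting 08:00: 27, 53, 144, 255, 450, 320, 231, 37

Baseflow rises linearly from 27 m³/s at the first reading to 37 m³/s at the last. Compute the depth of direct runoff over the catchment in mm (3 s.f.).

Direct runoff: 0.00, 24.57, 114.14, 223.71, 417.29, 285.86, 195.43, 0.00 m³/s; ΣQ_DR = 1261 m³/s.
V = ΣQ_DR · Δt = 1261 × 1800 s = 2.270 × 10^6 m³.
Over A = 323 km², depth = V / A = 7.03 mm.

d ≈ 7.03 mm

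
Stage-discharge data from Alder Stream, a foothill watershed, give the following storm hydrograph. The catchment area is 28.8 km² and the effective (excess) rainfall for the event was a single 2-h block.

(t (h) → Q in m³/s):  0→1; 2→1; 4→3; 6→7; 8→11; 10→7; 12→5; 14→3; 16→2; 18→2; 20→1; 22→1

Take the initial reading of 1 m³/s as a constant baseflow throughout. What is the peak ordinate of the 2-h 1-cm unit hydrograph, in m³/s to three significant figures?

Direct runoff: 0.0, 0.0, 2.0, 6.0, 10.0, 6.0, 4.0, 2.0, 1.0, 1.0, 0.0, 0.0 m³/s; ΣQ_DR = 32.00 m³/s, peak = 10.0 m³/s.
Runoff depth d = ΣQ_DR·Δt / A = 32.00 × 7200 / (28.8 km²) = 8.000 mm.
The 1-cm UH is the DRH scaled by (10 mm)/d, so U_p = 10.0 × 10/8.000 = 12.5 m³/s.

U_p ≈ 12.5 m³/s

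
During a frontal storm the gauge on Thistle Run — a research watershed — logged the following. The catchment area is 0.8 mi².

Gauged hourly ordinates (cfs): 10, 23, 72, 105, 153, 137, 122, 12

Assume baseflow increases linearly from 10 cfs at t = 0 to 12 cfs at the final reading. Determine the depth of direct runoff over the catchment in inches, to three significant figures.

Direct runoff: 0.00, 12.71, 61.43, 94.14, 141.86, 125.57, 110.29, 0.00 cfs; ΣQ_DR = 546.0 cfs.
V = ΣQ_DR · Δt = 546.0 × 3600 s = 1.966 × 10^6 ft³.
Over A = 0.8 mi², depth = V / A = 1.06 in.

d ≈ 1.06 in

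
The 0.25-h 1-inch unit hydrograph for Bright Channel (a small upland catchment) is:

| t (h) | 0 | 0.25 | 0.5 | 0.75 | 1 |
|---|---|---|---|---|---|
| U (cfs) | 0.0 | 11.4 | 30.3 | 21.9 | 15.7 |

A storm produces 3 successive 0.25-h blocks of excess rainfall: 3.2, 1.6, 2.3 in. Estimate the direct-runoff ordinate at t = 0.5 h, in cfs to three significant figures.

Q ≈ 115 cfs

By discrete convolution, Q_j = Σ (P_i / 1 in) · U_{j−i}.
At t = 0.5 h (j=2): Q = (3.2/1)·30.3 + (1.6/1)·11.4 + (2.3/1)·0.0 = 115 cfs.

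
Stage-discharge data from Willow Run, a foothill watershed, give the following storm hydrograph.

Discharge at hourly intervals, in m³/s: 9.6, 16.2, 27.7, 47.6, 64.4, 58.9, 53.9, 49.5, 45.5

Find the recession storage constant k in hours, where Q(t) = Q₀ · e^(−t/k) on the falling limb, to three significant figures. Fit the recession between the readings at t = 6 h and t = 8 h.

On the falling limb, Q drops from 53.9 to 45.5 m³/s between t = 6 h and t = 8 h (Δt = 2 h).
k = −Δt / ln(Q₂/Q₁) = −2 / ln(45.5/53.9) = 11.8 h.

k ≈ 11.8 h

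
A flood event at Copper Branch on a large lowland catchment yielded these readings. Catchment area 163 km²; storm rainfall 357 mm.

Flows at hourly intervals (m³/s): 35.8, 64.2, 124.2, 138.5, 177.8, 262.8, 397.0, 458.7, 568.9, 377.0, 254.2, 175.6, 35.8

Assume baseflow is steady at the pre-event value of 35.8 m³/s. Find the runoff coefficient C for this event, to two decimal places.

ΣQ_DR = 2605 m³/s; V = ΣQ_DR·Δt = 9.378 × 10^6 m³.
Runoff depth d = V / A = 57.54 mm.
C = d / P = 57.54 / 357 = 0.16.

C ≈ 0.16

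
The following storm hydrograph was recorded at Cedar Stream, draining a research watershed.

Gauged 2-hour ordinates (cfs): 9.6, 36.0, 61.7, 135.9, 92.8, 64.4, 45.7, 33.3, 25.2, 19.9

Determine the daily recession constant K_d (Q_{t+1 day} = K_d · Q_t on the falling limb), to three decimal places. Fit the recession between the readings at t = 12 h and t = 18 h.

Between t = 12 h and t = 18 h the flow falls from 45.7 to 19.9 cfs over 3×2 h = 6 h.
Per-interval ratio K = (19.9/45.7)^(1/3) = 0.7580; K_d = K^(24/2) = 0.036.

K_d ≈ 0.036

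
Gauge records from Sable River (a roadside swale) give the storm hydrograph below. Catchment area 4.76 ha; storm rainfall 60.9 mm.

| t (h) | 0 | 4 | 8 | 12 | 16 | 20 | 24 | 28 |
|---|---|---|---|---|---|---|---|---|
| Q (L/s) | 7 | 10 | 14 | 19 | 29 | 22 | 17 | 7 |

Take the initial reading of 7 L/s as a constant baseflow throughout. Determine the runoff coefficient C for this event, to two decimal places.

C ≈ 0.34

ΣQ_DR = 69.00 L/s; V = ΣQ_DR·Δt = 9.936 × 10^5 L.
Runoff depth d = V / A = 20.87 mm.
C = d / P = 20.87 / 60.9 = 0.34.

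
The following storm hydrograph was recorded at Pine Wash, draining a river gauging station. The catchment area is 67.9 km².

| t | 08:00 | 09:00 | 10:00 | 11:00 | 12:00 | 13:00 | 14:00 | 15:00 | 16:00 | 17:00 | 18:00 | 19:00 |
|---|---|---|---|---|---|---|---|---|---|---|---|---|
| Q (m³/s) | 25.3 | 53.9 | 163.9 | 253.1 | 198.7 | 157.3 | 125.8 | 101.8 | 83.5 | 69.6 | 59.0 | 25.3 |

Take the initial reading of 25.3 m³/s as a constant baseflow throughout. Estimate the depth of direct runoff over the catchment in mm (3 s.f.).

d ≈ 53.7 mm

Direct runoff: 0.0, 28.6, 138.6, 227.8, 173.4, 132.0, 100.5, 76.5, 58.2, 44.3, 33.7, 0.0 m³/s; ΣQ_DR = 1014 m³/s.
V = ΣQ_DR · Δt = 1014 × 3600 s = 3.649 × 10^6 m³.
Over A = 67.9 km², depth = V / A = 53.7 mm.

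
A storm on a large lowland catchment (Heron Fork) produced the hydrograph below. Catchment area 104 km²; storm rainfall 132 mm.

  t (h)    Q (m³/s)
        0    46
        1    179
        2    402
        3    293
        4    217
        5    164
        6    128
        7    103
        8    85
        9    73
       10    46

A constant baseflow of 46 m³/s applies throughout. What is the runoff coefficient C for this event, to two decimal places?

C ≈ 0.32

ΣQ_DR = 1230 m³/s; V = ΣQ_DR·Δt = 4.428 × 10^6 m³.
Runoff depth d = V / A = 42.58 mm.
C = d / P = 42.58 / 132 = 0.32.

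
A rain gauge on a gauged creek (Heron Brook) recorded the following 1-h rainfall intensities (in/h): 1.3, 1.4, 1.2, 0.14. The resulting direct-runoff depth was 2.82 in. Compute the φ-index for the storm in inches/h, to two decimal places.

Only the 3 blocks with intensity above φ contribute runoff: 1.3, 1.4, 1.2 in/h.
Σ(I−φ)·Δt = d  ⇒  (1.3+1.4+1.2 − 3φ)·1 = 2.82
φ = (3.900 − 2.82/1) / 3 = 0.36 in/h.

φ ≈ 0.36 in/h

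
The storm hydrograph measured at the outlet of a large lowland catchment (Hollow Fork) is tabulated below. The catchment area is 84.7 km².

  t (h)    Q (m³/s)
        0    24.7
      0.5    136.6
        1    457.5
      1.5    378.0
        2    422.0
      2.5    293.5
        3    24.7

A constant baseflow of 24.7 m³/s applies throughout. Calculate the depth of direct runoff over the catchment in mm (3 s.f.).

Direct runoff: 0.0, 111.9, 432.8, 353.3, 397.3, 268.8, 0.0 m³/s; ΣQ_DR = 1564 m³/s.
V = ΣQ_DR · Δt = 1564 × 1800 s = 2.815 × 10^6 m³.
Over A = 84.7 km², depth = V / A = 33.2 mm.

d ≈ 33.2 mm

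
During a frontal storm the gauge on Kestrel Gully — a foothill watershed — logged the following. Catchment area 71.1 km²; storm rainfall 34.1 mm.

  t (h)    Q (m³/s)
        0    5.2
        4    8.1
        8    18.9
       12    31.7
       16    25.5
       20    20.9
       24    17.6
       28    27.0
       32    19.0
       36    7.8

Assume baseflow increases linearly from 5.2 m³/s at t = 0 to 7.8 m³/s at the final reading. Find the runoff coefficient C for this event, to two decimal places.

ΣQ_DR = 116.7 m³/s; V = ΣQ_DR·Δt = 1.680 × 10^6 m³.
Runoff depth d = V / A = 23.64 mm.
C = d / P = 23.64 / 34.1 = 0.69.

C ≈ 0.69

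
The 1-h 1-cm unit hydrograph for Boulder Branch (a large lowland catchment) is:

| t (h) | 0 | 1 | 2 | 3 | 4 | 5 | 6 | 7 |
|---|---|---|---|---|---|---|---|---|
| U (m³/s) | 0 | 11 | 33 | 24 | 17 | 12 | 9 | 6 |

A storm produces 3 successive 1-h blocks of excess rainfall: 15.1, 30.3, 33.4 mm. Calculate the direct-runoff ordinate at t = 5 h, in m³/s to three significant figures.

By discrete convolution, Q_j = Σ (P_i / 10 mm) · U_{j−i}.
At t = 5 h (j=5): Q = (15.1/10)·12 + (30.3/10)·17 + (33.4/10)·24 = 150 m³/s.

Q ≈ 150 m³/s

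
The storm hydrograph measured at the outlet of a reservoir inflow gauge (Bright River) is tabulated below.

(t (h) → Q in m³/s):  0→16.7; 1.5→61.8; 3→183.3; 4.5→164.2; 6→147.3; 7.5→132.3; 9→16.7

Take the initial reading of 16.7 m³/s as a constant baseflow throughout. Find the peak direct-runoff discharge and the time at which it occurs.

Subtracting baseflow gives direct-runoff ordinates: 0.0, 45.1, 166.6, 147.5, 130.6, 115.6, 0.0 m³/s.
The maximum is 166.6 m³/s, occurring at the reading for t = 3 h.

Q_p = 166.6 m³/s at t = 3 h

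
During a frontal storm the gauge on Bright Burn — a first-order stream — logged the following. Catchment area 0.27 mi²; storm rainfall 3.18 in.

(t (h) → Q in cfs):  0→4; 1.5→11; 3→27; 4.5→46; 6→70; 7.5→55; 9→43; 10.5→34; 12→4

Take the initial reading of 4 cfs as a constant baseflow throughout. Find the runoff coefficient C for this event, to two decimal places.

ΣQ_DR = 258.0 cfs; V = ΣQ_DR·Δt = 1.393 × 10^6 ft³.
Runoff depth d = V / A = 2.221 in.
C = d / P = 2.221 / 3.18 = 0.70.

C ≈ 0.70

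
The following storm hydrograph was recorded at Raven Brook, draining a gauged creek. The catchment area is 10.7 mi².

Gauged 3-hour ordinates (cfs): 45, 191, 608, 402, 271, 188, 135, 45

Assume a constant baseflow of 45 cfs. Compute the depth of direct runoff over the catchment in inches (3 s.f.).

d ≈ 0.663 in

Direct runoff: 0.0, 146.0, 563.0, 357.0, 226.0, 143.0, 90.0, 0.0 cfs; ΣQ_DR = 1525 cfs.
V = ΣQ_DR · Δt = 1525 × 10800 s = 1.647 × 10^7 ft³.
Over A = 10.7 mi², depth = V / A = 0.663 in.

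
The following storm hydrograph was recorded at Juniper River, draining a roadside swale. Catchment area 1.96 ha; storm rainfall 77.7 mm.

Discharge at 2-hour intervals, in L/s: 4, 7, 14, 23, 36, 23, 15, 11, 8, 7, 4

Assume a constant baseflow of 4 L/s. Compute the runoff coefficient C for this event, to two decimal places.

C ≈ 0.51

ΣQ_DR = 108.0 L/s; V = ΣQ_DR·Δt = 7.776 × 10^5 L.
Runoff depth d = V / A = 39.67 mm.
C = d / P = 39.67 / 77.7 = 0.51.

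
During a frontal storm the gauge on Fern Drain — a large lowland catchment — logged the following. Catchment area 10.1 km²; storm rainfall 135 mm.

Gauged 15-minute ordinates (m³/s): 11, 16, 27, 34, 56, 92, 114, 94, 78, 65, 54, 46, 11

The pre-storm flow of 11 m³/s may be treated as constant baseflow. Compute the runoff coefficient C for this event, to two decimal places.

C ≈ 0.37

ΣQ_DR = 555.0 m³/s; V = ΣQ_DR·Δt = 4.995 × 10^5 m³.
Runoff depth d = V / A = 49.46 mm.
C = d / P = 49.46 / 135 = 0.37.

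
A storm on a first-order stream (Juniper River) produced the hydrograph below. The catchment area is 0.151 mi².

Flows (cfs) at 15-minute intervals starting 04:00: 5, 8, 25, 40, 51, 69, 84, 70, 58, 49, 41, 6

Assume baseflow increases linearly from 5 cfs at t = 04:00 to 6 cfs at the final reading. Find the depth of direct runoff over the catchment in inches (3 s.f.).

d ≈ 1.13 in

Direct runoff: 0.00, 2.91, 19.82, 34.73, 45.64, 63.55, 78.45, 64.36, 52.27, 43.18, 35.09, 0.00 cfs; ΣQ_DR = 440.0 cfs.
V = ΣQ_DR · Δt = 440.0 × 900 s = 3.960 × 10^5 ft³.
Over A = 0.151 mi², depth = V / A = 1.13 in.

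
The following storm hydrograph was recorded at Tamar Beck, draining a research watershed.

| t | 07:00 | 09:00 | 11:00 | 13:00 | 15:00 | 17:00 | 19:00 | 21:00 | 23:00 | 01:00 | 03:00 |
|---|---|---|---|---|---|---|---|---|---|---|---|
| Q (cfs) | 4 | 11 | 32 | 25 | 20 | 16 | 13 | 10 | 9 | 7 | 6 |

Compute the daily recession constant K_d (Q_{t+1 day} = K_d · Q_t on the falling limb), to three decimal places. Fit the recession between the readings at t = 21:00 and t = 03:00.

K_d ≈ 0.130

Between t = 21:00 and t = 03:00 the flow falls from 10 to 6 cfs over 3×2 h = 6 h.
Per-interval ratio K = (6/10)^(1/3) = 0.8434; K_d = K^(24/2) = 0.130.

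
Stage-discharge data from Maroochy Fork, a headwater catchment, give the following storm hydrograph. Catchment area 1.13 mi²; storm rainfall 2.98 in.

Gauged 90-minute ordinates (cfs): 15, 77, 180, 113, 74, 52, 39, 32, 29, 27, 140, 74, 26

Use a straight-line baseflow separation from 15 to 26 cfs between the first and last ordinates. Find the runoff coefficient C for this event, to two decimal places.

ΣQ_DR = 611.5 cfs; V = ΣQ_DR·Δt = 3.302 × 10^6 ft³.
Runoff depth d = V / A = 1.258 in.
C = d / P = 1.258 / 2.98 = 0.42.

C ≈ 0.42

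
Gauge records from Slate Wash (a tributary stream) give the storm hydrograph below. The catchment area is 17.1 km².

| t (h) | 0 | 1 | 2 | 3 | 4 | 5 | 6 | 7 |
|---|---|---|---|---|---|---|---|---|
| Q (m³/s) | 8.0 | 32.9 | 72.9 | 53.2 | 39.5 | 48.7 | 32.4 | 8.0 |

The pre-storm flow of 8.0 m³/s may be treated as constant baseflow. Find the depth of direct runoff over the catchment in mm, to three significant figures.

Direct runoff: 0.0, 24.9, 64.9, 45.2, 31.5, 40.7, 24.4, 0.0 m³/s; ΣQ_DR = 231.6 m³/s.
V = ΣQ_DR · Δt = 231.6 × 3600 s = 8.338 × 10^5 m³.
Over A = 17.1 km², depth = V / A = 48.8 mm.

d ≈ 48.8 mm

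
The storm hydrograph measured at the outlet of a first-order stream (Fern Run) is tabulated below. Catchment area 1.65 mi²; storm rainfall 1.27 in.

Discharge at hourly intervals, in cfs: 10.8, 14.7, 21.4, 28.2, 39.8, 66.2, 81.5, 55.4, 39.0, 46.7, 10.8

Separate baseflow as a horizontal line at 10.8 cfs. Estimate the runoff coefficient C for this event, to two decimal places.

ΣQ_DR = 295.7 cfs; V = ΣQ_DR·Δt = 1.065 × 10^6 ft³.
Runoff depth d = V / A = 0.2777 in.
C = d / P = 0.2777 / 1.27 = 0.22.

C ≈ 0.22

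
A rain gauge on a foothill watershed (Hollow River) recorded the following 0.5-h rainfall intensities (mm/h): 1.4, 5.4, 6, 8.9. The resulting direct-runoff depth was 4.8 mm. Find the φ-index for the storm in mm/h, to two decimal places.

φ ≈ 3.57 mm/h

Only the 3 blocks with intensity above φ contribute runoff: 5.4, 6, 8.9 mm/h.
Σ(I−φ)·Δt = d  ⇒  (5.4+6+8.9 − 3φ)·0.5 = 4.8
φ = (20.30 − 4.8/0.5) / 3 = 3.57 mm/h.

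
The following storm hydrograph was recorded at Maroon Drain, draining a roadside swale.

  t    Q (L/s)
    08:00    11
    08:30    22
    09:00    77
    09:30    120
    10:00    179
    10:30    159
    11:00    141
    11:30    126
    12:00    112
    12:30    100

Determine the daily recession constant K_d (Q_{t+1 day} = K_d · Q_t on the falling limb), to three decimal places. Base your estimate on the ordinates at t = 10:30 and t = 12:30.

K_d ≈ 0.004

Between t = 10:30 and t = 12:30 the flow falls from 159 to 100 L/s over 4×0.5 h = 2 h.
Per-interval ratio K = (100/159)^(1/4) = 0.8905; K_d = K^(24/0.5) = 0.004.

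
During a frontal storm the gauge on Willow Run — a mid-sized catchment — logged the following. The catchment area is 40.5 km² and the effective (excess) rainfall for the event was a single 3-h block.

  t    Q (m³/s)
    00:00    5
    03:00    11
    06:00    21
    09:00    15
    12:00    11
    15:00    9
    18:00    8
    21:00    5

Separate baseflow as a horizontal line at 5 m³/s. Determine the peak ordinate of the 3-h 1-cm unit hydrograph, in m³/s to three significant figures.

Direct runoff: 0.0, 6.0, 16.0, 10.0, 6.0, 4.0, 3.0, 0.0 m³/s; ΣQ_DR = 45.00 m³/s, peak = 16.0 m³/s.
Runoff depth d = ΣQ_DR·Δt / A = 45.00 × 10800 / (40.5 km²) = 12.00 mm.
The 1-cm UH is the DRH scaled by (10 mm)/d, so U_p = 16.0 × 10/12.00 = 13.3 m³/s.

U_p ≈ 13.3 m³/s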